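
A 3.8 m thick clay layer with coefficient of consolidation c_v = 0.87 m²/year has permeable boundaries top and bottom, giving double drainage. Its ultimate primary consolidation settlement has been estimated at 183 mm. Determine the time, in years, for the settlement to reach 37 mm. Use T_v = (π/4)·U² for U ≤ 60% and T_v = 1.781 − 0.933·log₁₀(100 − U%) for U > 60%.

t ≈ 0.133 years

Drainage path length: H_d = H/2 = 1.9 m (double drainage).
U = S(t)/S_ult = 37/183 = 0.2022.
U ≤ 60%: T_v = (π/4)·U² = (π/4)×0.20219² = 0.032106.
t = T_v·H_d²/c_v = 0.032106×1.9²/0.87 = 0.1332 years.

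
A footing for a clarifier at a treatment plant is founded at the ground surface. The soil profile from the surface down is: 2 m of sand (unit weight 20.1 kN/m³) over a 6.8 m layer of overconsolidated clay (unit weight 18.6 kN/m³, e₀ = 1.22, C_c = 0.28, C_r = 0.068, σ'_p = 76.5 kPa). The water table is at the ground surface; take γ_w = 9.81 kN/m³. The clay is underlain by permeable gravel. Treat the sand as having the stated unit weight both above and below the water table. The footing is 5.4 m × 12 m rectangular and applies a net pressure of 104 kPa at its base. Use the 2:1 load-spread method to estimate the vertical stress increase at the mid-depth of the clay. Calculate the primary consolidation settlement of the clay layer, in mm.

Mid-depth of clay below the ground surface: z = 2 + 6.8/2 = 5.4 m.
Total vertical stress at mid-clay: σ_v = 20.1×2 + 18.6×3.4 = 103.44 kPa.
Pore pressure: u = 9.81×(5.4 − 0) = 52.974 kPa.
Initial effective stress: σ'_0 = σ_v − u = 103.44 − 52.974 = 50.466 kPa.
Stress increase at mid-clay by the 2:1 spreading method:
Δσ = qBL/((B+z)(L+z)) = 104×5.4×12/((5.4+5.4)(12+5.4)) = 35.862 kPa
Final effective stress: σ'_f = 50.466 + 35.862 = 86.328 kPa.
σ'_f = 86.328 > σ'_p = 76.5 kPa, so the stress path crosses the preconsolidation pressure — recompression up to σ'_p, then virgin compression beyond:
S_c = H/(1+e₀)·[C_r·log₁₀(σ'_p/σ'_0) + C_c·log₁₀(σ'_f/σ'_p)]
    = 6.8/2.22 × [0.068×log₁₀(76.5/50.466) + 0.28×log₁₀(86.328/76.5)]
    = 3.0631 × [0.012285 + 0.014697] = 0.08265 m

S_c ≈ 82.6 mm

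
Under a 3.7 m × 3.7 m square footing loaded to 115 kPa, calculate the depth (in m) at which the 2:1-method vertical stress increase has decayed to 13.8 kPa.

2:1 spreading — at depth z the loaded area has grown by z in each plan dimension:
qB²/(B+z)² = Δσ_z ⇒ z = B(√(q/Δσ_z) − 1) = 3.7×(√(115/13.8) − 1) = 6.981 m

z ≈ 6.98 m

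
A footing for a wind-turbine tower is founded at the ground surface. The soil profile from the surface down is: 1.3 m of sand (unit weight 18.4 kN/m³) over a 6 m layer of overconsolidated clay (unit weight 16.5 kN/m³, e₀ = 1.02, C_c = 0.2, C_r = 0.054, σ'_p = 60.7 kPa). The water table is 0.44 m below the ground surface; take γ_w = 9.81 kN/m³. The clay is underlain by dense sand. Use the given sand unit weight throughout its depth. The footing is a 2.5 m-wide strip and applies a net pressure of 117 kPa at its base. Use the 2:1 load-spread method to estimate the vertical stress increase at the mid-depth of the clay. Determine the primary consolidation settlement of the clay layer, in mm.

Mid-depth of clay below the ground surface: z = 1.3 + 6/2 = 4.3 m.
Total vertical stress at mid-clay: σ_v = 18.4×1.3 + 16.5×3 = 73.42 kPa.
Pore pressure: u = 9.81×(4.3 − 0.44) = 37.867 kPa.
Initial effective stress: σ'_0 = σ_v − u = 73.42 − 37.867 = 35.553 kPa.
Stress increase at mid-clay by the 2:1 spreading method:
Δσ = qB/(B+z) = 117×2.5/(2.5+4.3) = 43.015 kPa
Final effective stress: σ'_f = 35.553 + 43.015 = 78.568 kPa.
σ'_f = 78.568 > σ'_p = 60.7 kPa, so the stress path crosses the preconsolidation pressure — recompression up to σ'_p, then virgin compression beyond:
S_c = H/(1+e₀)·[C_r·log₁₀(σ'_p/σ'_0) + C_c·log₁₀(σ'_f/σ'_p)]
    = 6/2.02 × [0.054×log₁₀(60.7/35.553) + 0.2×log₁₀(78.568/60.7)]
    = 2.9703 × [0.012545 + 0.022411] = 0.1038 m

S_c ≈ 104 mm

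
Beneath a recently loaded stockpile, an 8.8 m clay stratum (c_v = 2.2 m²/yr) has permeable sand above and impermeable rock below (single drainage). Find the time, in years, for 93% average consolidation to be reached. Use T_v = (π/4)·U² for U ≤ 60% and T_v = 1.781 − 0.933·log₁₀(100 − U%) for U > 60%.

t ≈ 34.9 years

Drainage path length: H_d = H = 8.8 m (single drainage).
U > 60%: T_v = 1.781 − 0.933·log₁₀(100 − 93) = 0.99252.
t = T_v·H_d²/c_v = 0.99252×8.8²/2.2 = 34.94 years.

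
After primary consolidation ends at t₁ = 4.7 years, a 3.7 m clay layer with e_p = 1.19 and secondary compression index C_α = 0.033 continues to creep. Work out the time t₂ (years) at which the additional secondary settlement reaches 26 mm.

S_s = C_α·H/(1+e_p)·log₁₀(t₂/t₁) ⇒ log₁₀(t₂/t₁) = S_s·(1+e_p)/(C_α·H).
log₁₀(t₂/t₁) = 0.026 × (1+1.19) / (0.033×3.7) = 0.4663
t₂ = t₁ × 10^0.4663 = 4.7 × 2.926 = 13.75 years

t₂ ≈ 13.8 years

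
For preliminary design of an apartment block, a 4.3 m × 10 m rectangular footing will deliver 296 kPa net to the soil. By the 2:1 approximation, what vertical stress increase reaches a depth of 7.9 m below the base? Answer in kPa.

By the 2:1 method the load spreads at 1 horizontal : 2 vertical, so at depth z the loaded area has grown by z in each plan dimension:
Δσ = qBL/((B+z)(L+z)) = 296×4.3×10/((4.3+7.9)(10+7.9)) = 58.284 kPa

Δσ_z ≈ 58.3 kPa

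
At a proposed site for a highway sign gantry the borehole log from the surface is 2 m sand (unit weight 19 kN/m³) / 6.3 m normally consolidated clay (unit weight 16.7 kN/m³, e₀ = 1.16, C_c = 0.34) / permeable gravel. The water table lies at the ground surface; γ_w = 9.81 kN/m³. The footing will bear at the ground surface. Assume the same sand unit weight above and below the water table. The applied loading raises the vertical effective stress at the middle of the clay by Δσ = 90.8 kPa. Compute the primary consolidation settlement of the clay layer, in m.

Mid-depth of clay below the ground surface: z = 2 + 6.3/2 = 5.15 m.
Total vertical stress at mid-clay: σ_v = 19×2 + 16.7×3.15 = 90.605 kPa.
Pore pressure: u = 9.81×(5.15 − 0) = 50.522 kPa.
Initial effective stress: σ'_0 = σ_v − u = 90.605 − 50.522 = 40.083 kPa.
Final effective stress: σ'_f = σ'_0 + Δσ = 40.083 + 90.8 = 130.88 kPa.
Normally consolidated clay, so the full stress increment lies on the virgin compression line:
S_c = C_c·H/(1+e₀)·log₁₀(σ'_f/σ'_0) = 0.34×6.3/(1+1.16)×log₁₀(130.88/40.083)
    = 0.99167 × 0.51391 = 0.5096 m

S_c ≈ 0.51 m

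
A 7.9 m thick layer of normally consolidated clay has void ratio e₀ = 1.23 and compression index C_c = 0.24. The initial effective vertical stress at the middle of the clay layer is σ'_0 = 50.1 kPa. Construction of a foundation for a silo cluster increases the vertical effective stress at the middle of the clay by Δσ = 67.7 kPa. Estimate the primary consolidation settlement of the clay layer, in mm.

S_c ≈ 316 mm

Final effective stress: σ'_f = σ'_0 + Δσ = 50.1 + 67.7 = 117.8 kPa.
Normally consolidated clay, so the full stress increment lies on the virgin compression line:
S_c = C_c·H/(1+e₀)·log₁₀(σ'_f/σ'_0) = 0.24×7.9/(1+1.23)×log₁₀(117.8/50.1)
    = 0.85022 × 0.37131 = 0.3157 m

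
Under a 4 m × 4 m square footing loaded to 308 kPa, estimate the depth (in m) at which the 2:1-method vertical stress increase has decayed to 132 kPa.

z ≈ 2.11 m

2:1 spreading — at depth z the loaded area has grown by z in each plan dimension:
qB²/(B+z)² = Δσ_z ⇒ z = B(√(q/Δσ_z) − 1) = 4×(√(308/132) − 1) = 2.11 m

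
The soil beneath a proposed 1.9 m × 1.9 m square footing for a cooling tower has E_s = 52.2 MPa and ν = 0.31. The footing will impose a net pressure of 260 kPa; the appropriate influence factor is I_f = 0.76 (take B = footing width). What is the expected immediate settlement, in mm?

S_e ≈ 6.5 mm

Immediate (elastic) settlement: S_e = q·B·(1−ν²)/E_s · I_f.
E_s = 52.2 MPa = 52200 kPa.
S_e = 260 × 1.9 × (1 − 0.31²) / 52200 × 0.76
    = 260 × 1.9 × 0.9039 / 52200 × 0.76
    = 0.006501 m = 6.501 mm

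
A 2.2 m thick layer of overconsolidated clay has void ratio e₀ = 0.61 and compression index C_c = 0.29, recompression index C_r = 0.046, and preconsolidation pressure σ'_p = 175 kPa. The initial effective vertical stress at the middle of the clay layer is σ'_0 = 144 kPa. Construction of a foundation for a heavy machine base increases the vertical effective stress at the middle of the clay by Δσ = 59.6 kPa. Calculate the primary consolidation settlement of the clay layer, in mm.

S_c ≈ 31.4 mm

Final effective stress: σ'_f = 144 + 59.6 = 203.6 kPa.
σ'_f = 203.6 > σ'_p = 175 kPa, so the stress path crosses the preconsolidation pressure — recompression up to σ'_p, then virgin compression beyond:
S_c = H/(1+e₀)·[C_r·log₁₀(σ'_p/σ'_0) + C_c·log₁₀(σ'_f/σ'_p)]
    = 2.2/1.61 × [0.046×log₁₀(175/144) + 0.29×log₁₀(203.6/175)]
    = 1.3665 × [0.0038951 + 0.019065] = 0.03137 m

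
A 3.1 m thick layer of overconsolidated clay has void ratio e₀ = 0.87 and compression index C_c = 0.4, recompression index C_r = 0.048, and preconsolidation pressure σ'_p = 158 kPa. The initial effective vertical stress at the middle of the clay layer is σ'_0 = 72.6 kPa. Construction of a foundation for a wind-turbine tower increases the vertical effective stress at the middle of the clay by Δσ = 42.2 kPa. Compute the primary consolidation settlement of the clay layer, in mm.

S_c ≈ 15.8 mm

Final effective stress: σ'_f = 72.6 + 42.2 = 114.8 kPa.
σ'_f = 114.8 ≤ σ'_p = 158 kPa, so the clay remains overconsolidated and only the recompression index applies:
S_c = C_r·H/(1+e₀)·log₁₀(σ'_f/σ'_0) = 0.048×3.1/1.87×log₁₀(114.8/72.6)
    = 0.079574 × 0.19901 = 0.01584 m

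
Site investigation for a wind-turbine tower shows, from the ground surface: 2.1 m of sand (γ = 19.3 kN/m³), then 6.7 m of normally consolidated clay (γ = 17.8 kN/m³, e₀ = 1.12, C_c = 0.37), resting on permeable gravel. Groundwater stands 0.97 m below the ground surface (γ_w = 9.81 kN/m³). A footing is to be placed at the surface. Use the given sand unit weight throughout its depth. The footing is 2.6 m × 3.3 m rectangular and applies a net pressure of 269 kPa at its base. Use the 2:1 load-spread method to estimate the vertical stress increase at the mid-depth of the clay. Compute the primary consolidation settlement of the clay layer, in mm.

S_c ≈ 233 mm

Mid-depth of clay below the ground surface: z = 2.1 + 6.7/2 = 5.45 m.
Total vertical stress at mid-clay: σ_v = 19.3×2.1 + 17.8×3.35 = 100.16 kPa.
Pore pressure: u = 9.81×(5.45 − 0.97) = 43.949 kPa.
Initial effective stress: σ'_0 = σ_v − u = 100.16 − 43.949 = 56.211 kPa.
Stress increase at mid-clay by the 2:1 spreading method:
Δσ = qBL/((B+z)(L+z)) = 269×2.6×3.3/((2.6+5.45)(3.3+5.45)) = 32.767 kPa
Final effective stress: σ'_f = σ'_0 + Δσ = 56.211 + 32.767 = 88.978 kPa.
Normally consolidated clay, so the full stress increment lies on the virgin compression line:
S_c = C_c·H/(1+e₀)·log₁₀(σ'_f/σ'_0) = 0.37×6.7/(1+1.12)×log₁₀(88.978/56.211)
    = 1.1693 × 0.19946 = 0.2332 m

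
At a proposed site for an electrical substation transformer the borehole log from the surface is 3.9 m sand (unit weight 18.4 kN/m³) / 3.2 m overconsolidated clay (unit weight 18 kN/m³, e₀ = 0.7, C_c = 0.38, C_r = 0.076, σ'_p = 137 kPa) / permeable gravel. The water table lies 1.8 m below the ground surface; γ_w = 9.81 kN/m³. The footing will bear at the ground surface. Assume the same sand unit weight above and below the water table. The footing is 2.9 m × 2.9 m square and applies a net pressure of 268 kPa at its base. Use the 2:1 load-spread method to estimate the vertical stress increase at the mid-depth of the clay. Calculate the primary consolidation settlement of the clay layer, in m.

Mid-depth of clay below the ground surface: z = 3.9 + 3.2/2 = 5.5 m.
Total vertical stress at mid-clay: σ_v = 18.4×3.9 + 18×1.6 = 100.56 kPa.
Pore pressure: u = 9.81×(5.5 − 1.8) = 36.297 kPa.
Initial effective stress: σ'_0 = σ_v − u = 100.56 − 36.297 = 64.263 kPa.
Stress increase at mid-clay by the 2:1 spreading method:
Δσ = qBL/((B+z)(L+z)) = 268×2.9×2.9/((2.9+5.5)(2.9+5.5)) = 31.943 kPa
Final effective stress: σ'_f = 64.263 + 31.943 = 96.206 kPa.
σ'_f = 96.206 ≤ σ'_p = 137 kPa, so the clay remains overconsolidated and only the recompression index applies:
S_c = C_r·H/(1+e₀)·log₁₀(σ'_f/σ'_0) = 0.076×3.2/1.7×log₁₀(96.206/64.263)
    = 0.14306 × 0.17524 = 0.02507 m

S_c ≈ 0.0251 m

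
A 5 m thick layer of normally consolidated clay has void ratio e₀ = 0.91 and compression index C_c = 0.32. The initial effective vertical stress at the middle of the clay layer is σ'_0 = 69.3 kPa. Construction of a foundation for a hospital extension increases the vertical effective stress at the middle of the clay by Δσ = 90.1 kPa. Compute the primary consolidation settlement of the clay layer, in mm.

S_c ≈ 303 mm

Final effective stress: σ'_f = σ'_0 + Δσ = 69.3 + 90.1 = 159.4 kPa.
Normally consolidated clay, so the full stress increment lies on the virgin compression line:
S_c = C_c·H/(1+e₀)·log₁₀(σ'_f/σ'_0) = 0.32×5/(1+0.91)×log₁₀(159.4/69.3)
    = 0.8377 × 0.36176 = 0.303 m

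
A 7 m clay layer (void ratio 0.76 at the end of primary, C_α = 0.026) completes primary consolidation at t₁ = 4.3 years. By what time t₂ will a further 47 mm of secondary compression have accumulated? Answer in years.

t₂ ≈ 12.2 years

S_s = C_α·H/(1+e_p)·log₁₀(t₂/t₁) ⇒ log₁₀(t₂/t₁) = S_s·(1+e_p)/(C_α·H).
log₁₀(t₂/t₁) = 0.047 × (1+0.76) / (0.026×7) = 0.4545
t₂ = t₁ × 10^0.4545 = 4.3 × 2.848 = 12.25 years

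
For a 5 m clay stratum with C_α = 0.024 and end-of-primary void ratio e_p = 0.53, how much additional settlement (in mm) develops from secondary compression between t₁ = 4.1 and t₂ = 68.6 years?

Secondary compression: S_s = C_α·H/(1+e_p)·log₁₀(t₂/t₁)
S_s = 0.024×5/(1+0.53)×log₁₀(68.6/4.1)
    = 0.07843 × 1.224 = 0.09596 m

S_s ≈ 96 mm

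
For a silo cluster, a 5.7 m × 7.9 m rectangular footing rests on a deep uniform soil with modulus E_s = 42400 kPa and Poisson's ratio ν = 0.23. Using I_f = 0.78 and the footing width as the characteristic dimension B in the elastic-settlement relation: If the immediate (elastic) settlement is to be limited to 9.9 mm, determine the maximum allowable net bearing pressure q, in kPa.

q ≈ 99.7 kPa

S_e = q·B·(1−ν²)/E_s · I_f  ⇒  q = S_e·E_s / (B·(1−ν²)·I_f).
q = 0.0099 × 42400 / (5.7 × 0.9471 × 0.78) = 99.69 kPa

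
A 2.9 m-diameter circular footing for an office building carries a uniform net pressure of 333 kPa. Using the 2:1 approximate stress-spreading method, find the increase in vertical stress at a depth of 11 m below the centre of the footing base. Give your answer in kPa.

Δσ_z ≈ 14.5 kPa

By the 2:1 method the load spreads at 1 horizontal : 2 vertical, so at depth z the loaded area has grown by z in each plan dimension:
Δσ ≈ qD²/(D+z)² = 333×2.9²/(2.9+11)² = 14.495 kPa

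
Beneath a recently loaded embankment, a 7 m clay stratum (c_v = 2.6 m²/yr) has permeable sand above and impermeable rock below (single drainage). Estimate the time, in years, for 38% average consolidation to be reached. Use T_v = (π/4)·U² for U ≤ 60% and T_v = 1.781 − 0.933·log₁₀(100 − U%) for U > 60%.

t ≈ 2.14 years

Drainage path length: H_d = H = 7 m (single drainage).
U ≤ 60%: T_v = (π/4)·U² = (π/4)×0.38² = 0.11341.
t = T_v·H_d²/c_v = 0.11341×7²/2.6 = 2.137 years.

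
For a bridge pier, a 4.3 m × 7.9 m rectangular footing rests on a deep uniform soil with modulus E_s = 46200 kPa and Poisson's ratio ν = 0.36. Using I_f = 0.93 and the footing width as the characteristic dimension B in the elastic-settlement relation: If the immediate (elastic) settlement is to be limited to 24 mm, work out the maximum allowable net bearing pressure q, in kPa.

S_e = q·B·(1−ν²)/E_s · I_f  ⇒  q = S_e·E_s / (B·(1−ν²)·I_f).
q = 0.024 × 46200 / (4.3 × 0.8704 × 0.93) = 318.6 kPa

q ≈ 319 kPa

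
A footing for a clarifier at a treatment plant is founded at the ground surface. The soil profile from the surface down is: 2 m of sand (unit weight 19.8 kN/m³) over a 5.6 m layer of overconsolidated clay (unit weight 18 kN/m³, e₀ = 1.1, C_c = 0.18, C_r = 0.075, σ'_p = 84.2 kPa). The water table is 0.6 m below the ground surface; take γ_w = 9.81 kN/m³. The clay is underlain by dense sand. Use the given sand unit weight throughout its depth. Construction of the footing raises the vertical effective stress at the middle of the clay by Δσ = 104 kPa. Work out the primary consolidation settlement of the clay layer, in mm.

S_c ≈ 172 mm

Mid-depth of clay below the ground surface: z = 2 + 5.6/2 = 4.8 m.
Total vertical stress at mid-clay: σ_v = 19.8×2 + 18×2.8 = 90 kPa.
Pore pressure: u = 9.81×(4.8 − 0.6) = 41.202 kPa.
Initial effective stress: σ'_0 = σ_v − u = 90 − 41.202 = 48.798 kPa.
Final effective stress: σ'_f = 48.798 + 104 = 152.8 kPa.
σ'_f = 152.8 > σ'_p = 84.2 kPa, so the stress path crosses the preconsolidation pressure — recompression up to σ'_p, then virgin compression beyond:
S_c = H/(1+e₀)·[C_r·log₁₀(σ'_p/σ'_0) + C_c·log₁₀(σ'_f/σ'_p)]
    = 5.6/2.1 × [0.075×log₁₀(84.2/48.798) + 0.18×log₁₀(152.8/84.2)]
    = 2.6667 × [0.017768 + 0.046586] = 0.1716 m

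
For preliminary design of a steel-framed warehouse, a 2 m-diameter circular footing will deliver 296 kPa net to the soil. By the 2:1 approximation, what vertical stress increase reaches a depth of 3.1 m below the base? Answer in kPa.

By the 2:1 method the load spreads at 1 horizontal : 2 vertical, so at depth z the loaded area has grown by z in each plan dimension:
Δσ ≈ qD²/(D+z)² = 296×2²/(2+3.1)² = 45.521 kPa

Δσ_z ≈ 45.5 kPa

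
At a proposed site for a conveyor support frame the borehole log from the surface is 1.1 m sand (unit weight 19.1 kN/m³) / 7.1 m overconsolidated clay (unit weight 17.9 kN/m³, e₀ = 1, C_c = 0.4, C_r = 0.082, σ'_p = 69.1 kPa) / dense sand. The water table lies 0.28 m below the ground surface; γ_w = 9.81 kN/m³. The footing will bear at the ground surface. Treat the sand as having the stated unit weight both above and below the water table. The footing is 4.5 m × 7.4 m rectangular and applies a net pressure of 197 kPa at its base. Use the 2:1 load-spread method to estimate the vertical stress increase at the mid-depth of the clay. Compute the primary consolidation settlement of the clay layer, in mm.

S_c ≈ 299 mm

Mid-depth of clay below the ground surface: z = 1.1 + 7.1/2 = 4.65 m.
Total vertical stress at mid-clay: σ_v = 19.1×1.1 + 17.9×3.55 = 84.555 kPa.
Pore pressure: u = 9.81×(4.65 − 0.28) = 42.87 kPa.
Initial effective stress: σ'_0 = σ_v − u = 84.555 − 42.87 = 41.685 kPa.
Stress increase at mid-clay by the 2:1 spreading method:
Δσ = qBL/((B+z)(L+z)) = 197×4.5×7.4/((4.5+4.65)(7.4+4.65)) = 59.498 kPa
Final effective stress: σ'_f = 41.685 + 59.498 = 101.18 kPa.
σ'_f = 101.18 > σ'_p = 69.1 kPa, so the stress path crosses the preconsolidation pressure — recompression up to σ'_p, then virgin compression beyond:
S_c = H/(1+e₀)·[C_r·log₁₀(σ'_p/σ'_0) + C_c·log₁₀(σ'_f/σ'_p)]
    = 7.1/2 × [0.082×log₁₀(69.1/41.685) + 0.4×log₁₀(101.18/69.1)]
    = 3.55 × [0.017999 + 0.066247] = 0.2991 m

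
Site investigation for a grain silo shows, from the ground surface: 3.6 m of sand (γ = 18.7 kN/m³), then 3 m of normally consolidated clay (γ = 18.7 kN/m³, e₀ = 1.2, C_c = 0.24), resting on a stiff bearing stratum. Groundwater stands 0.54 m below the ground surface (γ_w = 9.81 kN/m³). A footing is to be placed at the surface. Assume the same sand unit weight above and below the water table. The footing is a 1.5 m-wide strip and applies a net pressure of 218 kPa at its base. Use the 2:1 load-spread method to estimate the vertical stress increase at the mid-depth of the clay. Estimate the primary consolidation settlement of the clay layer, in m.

S_c ≈ 0.097 m

Mid-depth of clay below the ground surface: z = 3.6 + 3/2 = 5.1 m.
Total vertical stress at mid-clay: σ_v = 18.7×3.6 + 18.7×1.5 = 95.37 kPa.
Pore pressure: u = 9.81×(5.1 − 0.54) = 44.734 kPa.
Initial effective stress: σ'_0 = σ_v − u = 95.37 − 44.734 = 50.636 kPa.
Stress increase at mid-clay by the 2:1 spreading method:
Δσ = qB/(B+z) = 218×1.5/(1.5+5.1) = 49.545 kPa
Final effective stress: σ'_f = σ'_0 + Δσ = 50.636 + 49.545 = 100.18 kPa.
Normally consolidated clay, so the full stress increment lies on the virgin compression line:
S_c = C_c·H/(1+e₀)·log₁₀(σ'_f/σ'_0) = 0.24×3/(1+1.2)×log₁₀(100.18/50.636)
    = 0.32727 × 0.29632 = 0.09698 m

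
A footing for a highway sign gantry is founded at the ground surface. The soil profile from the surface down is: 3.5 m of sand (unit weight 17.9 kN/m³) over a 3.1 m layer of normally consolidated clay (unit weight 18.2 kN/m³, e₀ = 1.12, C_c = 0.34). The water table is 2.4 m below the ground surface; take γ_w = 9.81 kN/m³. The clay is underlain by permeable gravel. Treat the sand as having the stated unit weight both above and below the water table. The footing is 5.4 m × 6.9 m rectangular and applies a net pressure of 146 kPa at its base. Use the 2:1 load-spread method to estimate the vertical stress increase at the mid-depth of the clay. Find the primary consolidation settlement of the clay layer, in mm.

Mid-depth of clay below the ground surface: z = 3.5 + 3.1/2 = 5.05 m.
Total vertical stress at mid-clay: σ_v = 17.9×3.5 + 18.2×1.55 = 90.86 kPa.
Pore pressure: u = 9.81×(5.05 − 2.4) = 25.997 kPa.
Initial effective stress: σ'_0 = σ_v − u = 90.86 − 25.997 = 64.863 kPa.
Stress increase at mid-clay by the 2:1 spreading method:
Δσ = qBL/((B+z)(L+z)) = 146×5.4×6.9/((5.4+5.05)(6.9+5.05)) = 43.562 kPa
Final effective stress: σ'_f = σ'_0 + Δσ = 64.863 + 43.562 = 108.42 kPa.
Normally consolidated clay, so the full stress increment lies on the virgin compression line:
S_c = C_c·H/(1+e₀)·log₁₀(σ'_f/σ'_0) = 0.34×3.1/(1+1.12)×log₁₀(108.42/64.863)
    = 0.49717 × 0.22311 = 0.1109 m

S_c ≈ 111 mm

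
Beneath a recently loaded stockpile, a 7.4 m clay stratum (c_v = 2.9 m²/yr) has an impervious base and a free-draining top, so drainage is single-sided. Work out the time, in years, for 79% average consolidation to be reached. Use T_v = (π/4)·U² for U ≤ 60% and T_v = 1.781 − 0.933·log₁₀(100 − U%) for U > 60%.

t ≈ 10.3 years

Drainage path length: H_d = H = 7.4 m (single drainage).
U > 60%: T_v = 1.781 − 0.933·log₁₀(100 − 79) = 0.54737.
t = T_v·H_d²/c_v = 0.54737×7.4²/2.9 = 10.34 years.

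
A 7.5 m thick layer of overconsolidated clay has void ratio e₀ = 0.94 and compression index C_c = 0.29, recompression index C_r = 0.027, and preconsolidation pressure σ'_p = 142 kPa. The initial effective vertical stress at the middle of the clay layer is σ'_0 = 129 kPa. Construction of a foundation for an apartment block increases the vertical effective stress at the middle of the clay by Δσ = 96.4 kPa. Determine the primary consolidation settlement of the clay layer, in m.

Final effective stress: σ'_f = 129 + 96.4 = 225.4 kPa.
σ'_f = 225.4 > σ'_p = 142 kPa, so the stress path crosses the preconsolidation pressure — recompression up to σ'_p, then virgin compression beyond:
S_c = H/(1+e₀)·[C_r·log₁₀(σ'_p/σ'_0) + C_c·log₁₀(σ'_f/σ'_p)]
    = 7.5/1.94 × [0.027×log₁₀(142/129) + 0.29×log₁₀(225.4/142)]
    = 3.866 × [0.0011259 + 0.058193] = 0.2293 m

S_c ≈ 0.229 m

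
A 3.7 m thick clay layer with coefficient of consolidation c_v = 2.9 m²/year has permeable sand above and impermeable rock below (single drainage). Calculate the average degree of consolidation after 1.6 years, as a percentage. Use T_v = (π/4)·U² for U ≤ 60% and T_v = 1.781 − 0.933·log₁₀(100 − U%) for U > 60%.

Drainage path length: H_d = H = 3.7 m (single drainage).
T_v = c_v·t/H_d² = 2.9×1.6/3.7² = 0.33893.
T_v = 0.33893 corresponds to the U > 60% branch:
U = 1 − 10^((1.781 − T_v)/0.933)/100 = 0.6487

U ≈ 64.9 %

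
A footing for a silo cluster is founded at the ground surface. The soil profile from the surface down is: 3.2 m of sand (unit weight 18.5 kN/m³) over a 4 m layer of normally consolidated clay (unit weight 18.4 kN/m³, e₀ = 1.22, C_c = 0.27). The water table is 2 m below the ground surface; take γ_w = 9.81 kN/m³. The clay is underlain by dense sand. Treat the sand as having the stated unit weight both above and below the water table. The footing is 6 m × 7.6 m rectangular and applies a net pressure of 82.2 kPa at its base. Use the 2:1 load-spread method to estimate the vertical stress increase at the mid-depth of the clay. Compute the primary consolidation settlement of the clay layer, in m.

Mid-depth of clay below the ground surface: z = 3.2 + 4/2 = 5.2 m.
Total vertical stress at mid-clay: σ_v = 18.5×3.2 + 18.4×2 = 96 kPa.
Pore pressure: u = 9.81×(5.2 − 2) = 31.392 kPa.
Initial effective stress: σ'_0 = σ_v − u = 96 − 31.392 = 64.608 kPa.
Stress increase at mid-clay by the 2:1 spreading method:
Δσ = qBL/((B+z)(L+z)) = 82.2×6×7.6/((6+5.2)(7.6+5.2)) = 26.146 kPa
Final effective stress: σ'_f = σ'_0 + Δσ = 64.608 + 26.146 = 90.754 kPa.
Normally consolidated clay, so the full stress increment lies on the virgin compression line:
S_c = C_c·H/(1+e₀)·log₁₀(σ'_f/σ'_0) = 0.27×4/(1+1.22)×log₁₀(90.754/64.608)
    = 0.48649 × 0.14758 = 0.0718 m

S_c ≈ 0.0718 m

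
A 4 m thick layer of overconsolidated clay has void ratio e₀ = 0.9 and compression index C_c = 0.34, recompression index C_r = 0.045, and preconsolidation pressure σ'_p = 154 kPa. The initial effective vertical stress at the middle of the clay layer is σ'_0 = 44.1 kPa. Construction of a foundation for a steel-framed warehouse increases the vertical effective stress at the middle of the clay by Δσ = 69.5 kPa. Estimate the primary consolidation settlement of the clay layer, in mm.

Final effective stress: σ'_f = 44.1 + 69.5 = 113.6 kPa.
σ'_f = 113.6 ≤ σ'_p = 154 kPa, so the clay remains overconsolidated and only the recompression index applies:
S_c = C_r·H/(1+e₀)·log₁₀(σ'_f/σ'_0) = 0.045×4/1.9×log₁₀(113.6/44.1)
    = 0.094739 × 0.41094 = 0.03893 m

S_c ≈ 38.9 mm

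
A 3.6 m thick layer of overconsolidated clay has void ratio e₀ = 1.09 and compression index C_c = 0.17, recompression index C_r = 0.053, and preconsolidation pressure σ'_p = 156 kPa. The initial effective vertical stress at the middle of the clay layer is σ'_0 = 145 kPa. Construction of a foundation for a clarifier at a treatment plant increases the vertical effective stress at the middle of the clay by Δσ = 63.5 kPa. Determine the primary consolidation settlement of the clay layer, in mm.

Final effective stress: σ'_f = 145 + 63.5 = 208.5 kPa.
σ'_f = 208.5 > σ'_p = 156 kPa, so the stress path crosses the preconsolidation pressure — recompression up to σ'_p, then virgin compression beyond:
S_c = H/(1+e₀)·[C_r·log₁₀(σ'_p/σ'_0) + C_c·log₁₀(σ'_f/σ'_p)]
    = 3.6/2.09 × [0.053×log₁₀(156/145) + 0.17×log₁₀(208.5/156)]
    = 1.7225 × [0.0016831 + 0.021417] = 0.03979 m

S_c ≈ 39.8 mm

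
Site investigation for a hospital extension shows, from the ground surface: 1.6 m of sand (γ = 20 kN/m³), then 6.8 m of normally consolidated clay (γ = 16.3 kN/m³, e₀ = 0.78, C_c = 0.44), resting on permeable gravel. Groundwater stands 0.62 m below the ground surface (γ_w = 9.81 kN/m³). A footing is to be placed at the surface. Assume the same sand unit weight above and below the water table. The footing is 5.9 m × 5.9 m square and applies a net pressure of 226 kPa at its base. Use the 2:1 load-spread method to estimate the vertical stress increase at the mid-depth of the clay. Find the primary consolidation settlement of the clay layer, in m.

Mid-depth of clay below the ground surface: z = 1.6 + 6.8/2 = 5 m.
Total vertical stress at mid-clay: σ_v = 20×1.6 + 16.3×3.4 = 87.42 kPa.
Pore pressure: u = 9.81×(5 − 0.62) = 42.968 kPa.
Initial effective stress: σ'_0 = σ_v − u = 87.42 − 42.968 = 44.452 kPa.
Stress increase at mid-clay by the 2:1 spreading method:
Δσ = qBL/((B+z)(L+z)) = 226×5.9×5.9/((5.9+5)(5.9+5)) = 66.215 kPa
Final effective stress: σ'_f = σ'_0 + Δσ = 44.452 + 66.215 = 110.67 kPa.
Normally consolidated clay, so the full stress increment lies on the virgin compression line:
S_c = C_c·H/(1+e₀)·log₁₀(σ'_f/σ'_0) = 0.44×6.8/(1+0.78)×log₁₀(110.67/44.452)
    = 1.6809 × 0.39614 = 0.6659 m

S_c ≈ 0.666 m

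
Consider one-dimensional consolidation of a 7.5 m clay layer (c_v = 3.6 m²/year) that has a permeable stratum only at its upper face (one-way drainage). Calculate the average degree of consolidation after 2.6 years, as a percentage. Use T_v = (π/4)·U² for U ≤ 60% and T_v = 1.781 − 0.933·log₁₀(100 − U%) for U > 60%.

U ≈ 46 %

Drainage path length: H_d = H = 7.5 m (single drainage).
T_v = c_v·t/H_d² = 3.6×2.6/7.5² = 0.1664.
T_v = 0.1664 corresponds to the U ≤ 60% branch:
U = √(4T_v/π) = 0.4603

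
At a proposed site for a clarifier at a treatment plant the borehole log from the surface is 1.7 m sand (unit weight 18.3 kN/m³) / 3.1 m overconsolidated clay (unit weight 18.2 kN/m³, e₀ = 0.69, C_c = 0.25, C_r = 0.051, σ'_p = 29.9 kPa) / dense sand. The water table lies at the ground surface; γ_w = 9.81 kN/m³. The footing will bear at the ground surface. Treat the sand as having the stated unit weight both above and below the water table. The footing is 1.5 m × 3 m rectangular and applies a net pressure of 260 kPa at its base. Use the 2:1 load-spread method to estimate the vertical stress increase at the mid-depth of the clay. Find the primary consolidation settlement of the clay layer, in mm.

Mid-depth of clay below the ground surface: z = 1.7 + 3.1/2 = 3.25 m.
Total vertical stress at mid-clay: σ_v = 18.3×1.7 + 18.2×1.55 = 59.32 kPa.
Pore pressure: u = 9.81×(3.25 − 0) = 31.883 kPa.
Initial effective stress: σ'_0 = σ_v − u = 59.32 − 31.883 = 27.437 kPa.
Stress increase at mid-clay by the 2:1 spreading method:
Δσ = qBL/((B+z)(L+z)) = 260×1.5×3/((1.5+3.25)(3+3.25)) = 39.411 kPa
Final effective stress: σ'_f = 27.437 + 39.411 = 66.848 kPa.
σ'_f = 66.848 > σ'_p = 29.9 kPa, so the stress path crosses the preconsolidation pressure — recompression up to σ'_p, then virgin compression beyond:
S_c = H/(1+e₀)·[C_r·log₁₀(σ'_p/σ'_0) + C_c·log₁₀(σ'_f/σ'_p)]
    = 3.1/1.69 × [0.051×log₁₀(29.9/27.437) + 0.25×log₁₀(66.848/29.9)]
    = 1.8343 × [0.0019041 + 0.087354] = 0.1637 m

S_c ≈ 164 mm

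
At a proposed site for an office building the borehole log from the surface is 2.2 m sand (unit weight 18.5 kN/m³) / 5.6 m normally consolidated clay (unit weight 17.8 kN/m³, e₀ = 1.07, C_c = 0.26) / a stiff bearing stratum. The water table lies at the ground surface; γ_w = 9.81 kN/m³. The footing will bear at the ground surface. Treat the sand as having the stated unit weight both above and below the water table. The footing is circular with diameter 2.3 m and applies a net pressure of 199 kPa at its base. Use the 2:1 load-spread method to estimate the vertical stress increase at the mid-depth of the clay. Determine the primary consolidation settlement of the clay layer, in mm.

Mid-depth of clay below the ground surface: z = 2.2 + 5.6/2 = 5 m.
Total vertical stress at mid-clay: σ_v = 18.5×2.2 + 17.8×2.8 = 90.54 kPa.
Pore pressure: u = 9.81×(5 − 0) = 49.05 kPa.
Initial effective stress: σ'_0 = σ_v − u = 90.54 − 49.05 = 41.49 kPa.
Stress increase at mid-clay by the 2:1 spreading method:
Δσ ≈ qD²/(D+z)² = 199×2.3²/(2.3+5)² = 19.754 kPa
Final effective stress: σ'_f = σ'_0 + Δσ = 41.49 + 19.754 = 61.244 kPa.
Normally consolidated clay, so the full stress increment lies on the virgin compression line:
S_c = C_c·H/(1+e₀)·log₁₀(σ'_f/σ'_0) = 0.26×5.6/(1+1.07)×log₁₀(61.244/41.49)
    = 0.70338 × 0.16912 = 0.119 m

S_c ≈ 119 mm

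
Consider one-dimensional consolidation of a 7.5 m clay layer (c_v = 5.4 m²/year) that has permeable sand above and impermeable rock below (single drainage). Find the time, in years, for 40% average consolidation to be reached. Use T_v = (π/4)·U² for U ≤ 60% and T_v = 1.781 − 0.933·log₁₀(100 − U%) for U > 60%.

t ≈ 1.31 years

Drainage path length: H_d = H = 7.5 m (single drainage).
U ≤ 60%: T_v = (π/4)·U² = (π/4)×0.4² = 0.12566.
t = T_v·H_d²/c_v = 0.12566×7.5²/5.4 = 1.309 years.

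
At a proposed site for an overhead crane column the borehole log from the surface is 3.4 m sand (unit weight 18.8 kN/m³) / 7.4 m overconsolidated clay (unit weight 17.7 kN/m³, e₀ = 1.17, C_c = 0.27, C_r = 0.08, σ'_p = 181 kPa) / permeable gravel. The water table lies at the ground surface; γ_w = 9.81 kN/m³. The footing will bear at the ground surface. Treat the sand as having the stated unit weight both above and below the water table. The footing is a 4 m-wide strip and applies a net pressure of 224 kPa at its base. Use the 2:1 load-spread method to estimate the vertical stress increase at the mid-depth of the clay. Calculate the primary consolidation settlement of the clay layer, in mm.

Mid-depth of clay below the ground surface: z = 3.4 + 7.4/2 = 7.1 m.
Total vertical stress at mid-clay: σ_v = 18.8×3.4 + 17.7×3.7 = 129.41 kPa.
Pore pressure: u = 9.81×(7.1 − 0) = 69.651 kPa.
Initial effective stress: σ'_0 = σ_v − u = 129.41 − 69.651 = 59.759 kPa.
Stress increase at mid-clay by the 2:1 spreading method:
Δσ = qB/(B+z) = 224×4/(4+7.1) = 80.721 kPa
Final effective stress: σ'_f = 59.759 + 80.721 = 140.48 kPa.
σ'_f = 140.48 ≤ σ'_p = 181 kPa, so the clay remains overconsolidated and only the recompression index applies:
S_c = C_r·H/(1+e₀)·log₁₀(σ'_f/σ'_0) = 0.08×7.4/2.17×log₁₀(140.48/59.759)
    = 0.27281 × 0.37121 = 0.1013 m

S_c ≈ 101 mm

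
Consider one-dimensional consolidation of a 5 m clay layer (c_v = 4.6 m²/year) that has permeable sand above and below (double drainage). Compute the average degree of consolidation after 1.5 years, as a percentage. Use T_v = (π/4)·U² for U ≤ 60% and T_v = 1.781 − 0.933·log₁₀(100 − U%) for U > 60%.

Drainage path length: H_d = H/2 = 2.5 m (double drainage).
T_v = c_v·t/H_d² = 4.6×1.5/2.5² = 1.104.
T_v = 1.104 corresponds to the U > 60% branch:
U = 1 − 10^((1.781 − T_v)/0.933)/100 = 0.9468

U ≈ 94.7 %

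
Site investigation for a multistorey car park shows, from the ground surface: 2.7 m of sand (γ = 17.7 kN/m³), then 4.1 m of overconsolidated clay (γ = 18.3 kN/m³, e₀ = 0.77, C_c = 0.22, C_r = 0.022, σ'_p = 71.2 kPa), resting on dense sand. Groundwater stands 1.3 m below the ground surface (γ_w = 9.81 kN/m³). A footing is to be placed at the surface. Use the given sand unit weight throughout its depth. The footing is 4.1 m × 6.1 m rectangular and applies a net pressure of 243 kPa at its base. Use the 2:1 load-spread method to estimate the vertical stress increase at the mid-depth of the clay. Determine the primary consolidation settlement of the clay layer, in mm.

S_c ≈ 113 mm

Mid-depth of clay below the ground surface: z = 2.7 + 4.1/2 = 4.75 m.
Total vertical stress at mid-clay: σ_v = 17.7×2.7 + 18.3×2.05 = 85.305 kPa.
Pore pressure: u = 9.81×(4.75 − 1.3) = 33.845 kPa.
Initial effective stress: σ'_0 = σ_v − u = 85.305 − 33.845 = 51.46 kPa.
Stress increase at mid-clay by the 2:1 spreading method:
Δσ = qBL/((B+z)(L+z)) = 243×4.1×6.1/((4.1+4.75)(6.1+4.75)) = 63.292 kPa
Final effective stress: σ'_f = 51.46 + 63.292 = 114.75 kPa.
σ'_f = 114.75 > σ'_p = 71.2 kPa, so the stress path crosses the preconsolidation pressure — recompression up to σ'_p, then virgin compression beyond:
S_c = H/(1+e₀)·[C_r·log₁₀(σ'_p/σ'_0) + C_c·log₁₀(σ'_f/σ'_p)]
    = 4.1/1.77 × [0.022×log₁₀(71.2/51.46) + 0.22×log₁₀(114.75/71.2)]
    = 2.3164 × [0.0031022 + 0.0456] = 0.1128 m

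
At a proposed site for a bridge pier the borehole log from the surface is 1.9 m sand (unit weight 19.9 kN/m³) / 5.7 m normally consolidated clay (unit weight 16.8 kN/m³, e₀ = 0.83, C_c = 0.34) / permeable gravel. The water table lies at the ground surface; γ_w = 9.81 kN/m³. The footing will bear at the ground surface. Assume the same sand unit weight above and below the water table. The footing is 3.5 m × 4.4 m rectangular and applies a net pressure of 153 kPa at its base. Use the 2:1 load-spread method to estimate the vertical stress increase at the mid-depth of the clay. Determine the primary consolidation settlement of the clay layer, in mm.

S_c ≈ 270 mm

Mid-depth of clay below the ground surface: z = 1.9 + 5.7/2 = 4.75 m.
Total vertical stress at mid-clay: σ_v = 19.9×1.9 + 16.8×2.85 = 85.69 kPa.
Pore pressure: u = 9.81×(4.75 − 0) = 46.598 kPa.
Initial effective stress: σ'_0 = σ_v − u = 85.69 − 46.598 = 39.092 kPa.
Stress increase at mid-clay by the 2:1 spreading method:
Δσ = qBL/((B+z)(L+z)) = 153×3.5×4.4/((3.5+4.75)(4.4+4.75)) = 31.213 kPa
Final effective stress: σ'_f = σ'_0 + Δσ = 39.092 + 31.213 = 70.305 kPa.
Normally consolidated clay, so the full stress increment lies on the virgin compression line:
S_c = C_c·H/(1+e₀)·log₁₀(σ'_f/σ'_0) = 0.34×5.7/(1+0.83)×log₁₀(70.305/39.092)
    = 1.059 × 0.2549 = 0.2699 m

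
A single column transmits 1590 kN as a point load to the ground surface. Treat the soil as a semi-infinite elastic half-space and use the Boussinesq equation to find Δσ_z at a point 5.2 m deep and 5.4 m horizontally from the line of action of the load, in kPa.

Δσ_z ≈ 4.51 kPa

Boussinesq vertical stress below a point load on an elastic half-space:
Δσ_z = 3P/(2πz²) · [1 + (r/z)²]^(−5/2)
r/z = 5.4/5.2 = 1.0385; [1+(r/z)²]^(−5/2) = 0.16057.
Δσ_z = 3×1590/(2π×5.2²) × 0.16057 = 28.076 × 0.16057 = 4.508 kPa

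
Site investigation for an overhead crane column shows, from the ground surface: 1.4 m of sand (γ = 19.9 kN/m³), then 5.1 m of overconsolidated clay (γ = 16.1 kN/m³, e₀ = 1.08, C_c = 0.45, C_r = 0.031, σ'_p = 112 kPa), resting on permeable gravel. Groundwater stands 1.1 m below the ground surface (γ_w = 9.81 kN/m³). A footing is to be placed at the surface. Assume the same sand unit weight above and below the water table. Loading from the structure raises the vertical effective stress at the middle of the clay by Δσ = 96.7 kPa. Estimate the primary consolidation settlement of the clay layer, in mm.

S_c ≈ 132 mm

Mid-depth of clay below the ground surface: z = 1.4 + 5.1/2 = 3.95 m.
Total vertical stress at mid-clay: σ_v = 19.9×1.4 + 16.1×2.55 = 68.915 kPa.
Pore pressure: u = 9.81×(3.95 − 1.1) = 27.959 kPa.
Initial effective stress: σ'_0 = σ_v − u = 68.915 − 27.959 = 40.956 kPa.
Final effective stress: σ'_f = 40.956 + 96.7 = 137.66 kPa.
σ'_f = 137.66 > σ'_p = 112 kPa, so the stress path crosses the preconsolidation pressure — recompression up to σ'_p, then virgin compression beyond:
S_c = H/(1+e₀)·[C_r·log₁₀(σ'_p/σ'_0) + C_c·log₁₀(σ'_f/σ'_p)]
    = 5.1/2.08 × [0.031×log₁₀(112/40.956) + 0.45×log₁₀(137.66/112)]
    = 2.4519 × [0.013544 + 0.040315] = 0.1321 m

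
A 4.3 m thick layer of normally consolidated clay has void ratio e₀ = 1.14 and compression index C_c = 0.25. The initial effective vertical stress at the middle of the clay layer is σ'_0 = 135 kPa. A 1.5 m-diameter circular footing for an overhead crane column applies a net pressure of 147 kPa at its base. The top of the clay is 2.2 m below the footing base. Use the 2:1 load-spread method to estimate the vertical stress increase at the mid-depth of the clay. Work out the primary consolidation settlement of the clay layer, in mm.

Mid-depth of clay below the footing base: z = 2.2 + 4.3/2 = 4.35 m.
Stress increase at mid-clay by the 2:1 spreading method:
Δσ ≈ qD²/(D+z)² = 147×1.5²/(1.5+4.35)² = 9.6647 kPa
Final effective stress: σ'_f = σ'_0 + Δσ = 135 + 9.6647 = 144.66 kPa.
Normally consolidated clay, so the full stress increment lies on the virgin compression line:
S_c = C_c·H/(1+e₀)·log₁₀(σ'_f/σ'_0) = 0.25×4.3/(1+1.14)×log₁₀(144.66/135)
    = 0.50234 × 0.030015 = 0.01508 m

S_c ≈ 15.1 mm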